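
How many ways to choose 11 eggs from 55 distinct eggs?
C(55,11) = 55!/(11!×44!) = 119653565850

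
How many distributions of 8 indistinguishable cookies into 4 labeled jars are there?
C(8+4-1, 4-1) = C(11, 3) = 165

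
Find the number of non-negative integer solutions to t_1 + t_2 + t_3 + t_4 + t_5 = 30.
C(30+5-1, 5-1) = C(34, 4) = 46376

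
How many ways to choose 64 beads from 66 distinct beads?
C(66,64) = 66!/(64!×2!) = 2145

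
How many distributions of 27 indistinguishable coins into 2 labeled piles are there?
C(27+2-1, 2-1) = C(28, 1) = 28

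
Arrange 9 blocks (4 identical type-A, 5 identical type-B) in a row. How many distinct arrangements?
9! / (4! × 5!) = 126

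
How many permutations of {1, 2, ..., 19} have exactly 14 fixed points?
Choose the 14 fixed points C(19,14) = 11628, derange the rest: !5 = Σ_{j=0}^{5} (-1)^j·5!/j! = 120 - 120 + 60 - 20 + 5 - 1 = 44. Product = 11628 × 44 = 511632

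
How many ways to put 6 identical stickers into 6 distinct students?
C(6+6-1, 6-1) = C(11, 5) = 462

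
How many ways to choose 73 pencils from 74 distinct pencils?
C(74,73) = 74!/(73!×1!) = 74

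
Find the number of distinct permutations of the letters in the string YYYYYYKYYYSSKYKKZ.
17! / (1! × 10! × 2! × 4!) = 2042040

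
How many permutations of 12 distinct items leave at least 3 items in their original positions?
Exactly j fixed points: C(12,j)·!(12-j); sum over j ≥ 3 (derangement numbers via !m = (m-1)·(!(m-1) + !(m-2)): !0..!9 = 1, 0, 1, 2, 9, 44, 265, 1854, 14833, 133496). Σ_{j=3}^{12} C(12,j)·!(12-j) = C(12,3)·!9 + C(12,4)·!8 + C(12,5)·!7 + C(12,6)·!6 + C(12,7)·!5 + C(12,8)·!4 + C(12,9)·!3 + C(12,10)·!2 + C(12,11)·!1 + C(12,12)·!0 = 220·133496 + 495·14833 + 792·1854 + 924·265 + 792·44 + 495·9 + 220·2 + 66·1 + 12·0 + 1·1 = 38464493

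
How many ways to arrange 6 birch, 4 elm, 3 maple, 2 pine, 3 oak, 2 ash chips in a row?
20! / (6! × 4! × 3! × 2! × 3! × 2!) = 977728752000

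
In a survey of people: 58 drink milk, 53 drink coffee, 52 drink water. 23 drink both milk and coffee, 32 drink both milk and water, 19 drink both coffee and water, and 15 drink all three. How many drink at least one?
|A∪B∪C| = 58+53+52-23-32-19+15 = 104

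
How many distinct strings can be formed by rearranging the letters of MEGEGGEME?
9! / (3! × 4! × 2!) = 1260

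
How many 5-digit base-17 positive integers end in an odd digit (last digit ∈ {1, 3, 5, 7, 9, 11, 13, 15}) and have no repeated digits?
Last∈{1,3,5,7,9,11,13,15}. Last=0: 0. Last nonzero: 8×15×P(15,3) = 327600. Total = 327600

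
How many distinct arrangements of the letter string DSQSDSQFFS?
10! / (4! × 2! × 2! × 2!) = 18900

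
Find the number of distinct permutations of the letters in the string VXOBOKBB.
8! / (1! × 3! × 1! × 2! × 1!) = 3360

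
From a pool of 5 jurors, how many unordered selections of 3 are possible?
C(5,3) = 5!/(3!×2!) = 10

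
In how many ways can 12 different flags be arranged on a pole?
12! = 479001600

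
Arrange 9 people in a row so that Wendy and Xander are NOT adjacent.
Total - adjacent = 9! - (9-1)!×2 = 362880 - 80640 = 282240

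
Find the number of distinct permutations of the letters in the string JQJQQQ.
6! / (4! × 2!) = 15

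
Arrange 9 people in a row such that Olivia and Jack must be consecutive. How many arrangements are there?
Treat the 2 as one block: (9-2+1)! × 2! = 40320 × 2 = 80640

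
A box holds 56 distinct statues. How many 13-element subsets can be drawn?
C(56,13) = 56!/(13!×43!) = 1889912732400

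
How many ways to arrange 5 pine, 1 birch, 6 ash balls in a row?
12! / (5! × 1! × 6!) = 5544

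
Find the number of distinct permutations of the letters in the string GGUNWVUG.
8! / (1! × 2! × 1! × 3! × 1!) = 3360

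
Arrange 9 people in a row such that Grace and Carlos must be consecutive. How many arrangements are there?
Treat the 2 as one block: (9-2+1)! × 2! = 40320 × 2 = 80640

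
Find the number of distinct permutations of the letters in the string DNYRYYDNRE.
10! / (1! × 2! × 2! × 3! × 2!) = 75600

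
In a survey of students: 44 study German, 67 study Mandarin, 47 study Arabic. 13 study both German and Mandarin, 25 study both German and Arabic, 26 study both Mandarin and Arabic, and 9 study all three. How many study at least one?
|A∪B∪C| = 44+67+47-13-25-26+9 = 103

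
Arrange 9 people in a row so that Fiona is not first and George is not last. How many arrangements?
By inclusion-exclusion: 9! - 2×(9-1)! + (9-2)! = 362880 - 80640 + 5040 = 287280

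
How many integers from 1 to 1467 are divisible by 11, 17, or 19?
⌊1467/11⌋+⌊1467/17⌋+⌊1467/19⌋ - ⌊1467/187⌋-⌊1467/209⌋-⌊1467/323⌋ + ⌊1467/3553⌋ = 133+86+77 - 7-7-4 + 0 = 278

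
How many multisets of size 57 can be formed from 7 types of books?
C(57+7-1, 7-1) = C(63, 6) = 67945521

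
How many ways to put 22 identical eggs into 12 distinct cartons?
C(22+12-1, 12-1) = C(33, 11) = 193536720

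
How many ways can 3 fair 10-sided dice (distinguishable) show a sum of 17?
Coefficient of x^17 in (x + x² + ... + x^10)^3. By inclusion-exclusion on dice exceeding 10: Σ_j (-1)^j C(3,j)·C(17-1-10j, 2) = C(3,0)·C(16,2) - C(3,1)·C(6,2) = 1·120 - 3·15 = 75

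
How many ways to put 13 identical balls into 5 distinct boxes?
C(13+5-1, 5-1) = C(17, 4) = 2380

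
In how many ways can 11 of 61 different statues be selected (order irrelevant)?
C(61,11) = 61!/(11!×50!) = 418094152866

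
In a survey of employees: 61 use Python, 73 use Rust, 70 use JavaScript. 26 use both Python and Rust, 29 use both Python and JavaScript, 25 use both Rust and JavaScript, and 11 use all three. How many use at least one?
|A∪B∪C| = 61+73+70-26-29-25+11 = 135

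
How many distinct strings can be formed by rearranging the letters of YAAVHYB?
7! / (2! × 1! × 1! × 2! × 1!) = 1260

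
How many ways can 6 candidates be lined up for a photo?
6! = 720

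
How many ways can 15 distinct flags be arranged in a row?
15! = 1307674368000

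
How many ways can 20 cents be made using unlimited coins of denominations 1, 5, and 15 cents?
Coefficient of x^20 in 1/(1-x^1) · 1/(1-x^5) · 1/(1-x^15). Case on j = number of 15-cent coins (j = 0..1); remainder r = 20 - 15j is made from {1,5} in ⌊r/5⌋+1 ways. r = 20, 5 → 5 + 2 = 7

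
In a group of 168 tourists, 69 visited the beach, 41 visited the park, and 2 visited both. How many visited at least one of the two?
|A∪B| = |A| + |B| - |A∩B| = 69 + 41 - 2 = 108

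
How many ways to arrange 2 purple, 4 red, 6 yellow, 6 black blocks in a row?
18! / (2! × 4! × 6! × 6!) = 257297040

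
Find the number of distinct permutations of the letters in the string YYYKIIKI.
8! / (2! × 3! × 3!) = 560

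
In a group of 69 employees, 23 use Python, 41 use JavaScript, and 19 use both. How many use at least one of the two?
|A∪B| = |A| + |B| - |A∩B| = 23 + 41 - 19 = 45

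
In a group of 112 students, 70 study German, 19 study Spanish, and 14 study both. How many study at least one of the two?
|A∪B| = |A| + |B| - |A∩B| = 70 + 19 - 14 = 75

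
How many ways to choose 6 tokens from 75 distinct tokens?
C(75,6) = 75!/(6!×69!) = 201359550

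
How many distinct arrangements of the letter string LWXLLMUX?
8! / (2! × 1! × 1! × 3! × 1!) = 3360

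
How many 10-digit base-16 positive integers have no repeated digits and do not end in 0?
Last digit: 15 nonzero choices. First digit: 14 (nonzero, ≠last). Middle 8: P(14,8) = 121080960. Total = 25427001600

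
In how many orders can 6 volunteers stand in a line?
6! = 720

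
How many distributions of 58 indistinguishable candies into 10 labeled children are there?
C(58+10-1, 10-1) = C(67, 9) = 42757703560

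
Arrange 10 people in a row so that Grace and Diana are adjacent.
Treat as block: (10-1)! × 2! = 362880 × 2 = 725760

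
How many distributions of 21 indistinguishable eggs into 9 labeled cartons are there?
C(21+9-1, 9-1) = C(29, 8) = 4292145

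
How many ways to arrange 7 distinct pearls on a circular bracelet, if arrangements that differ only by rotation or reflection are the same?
(7-1)!/2 = 720/2 = 360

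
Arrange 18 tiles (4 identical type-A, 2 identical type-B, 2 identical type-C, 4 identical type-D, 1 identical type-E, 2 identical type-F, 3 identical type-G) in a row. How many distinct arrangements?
18! / (4! × 2! × 2! × 4! × 1! × 2! × 3!) = 231567336000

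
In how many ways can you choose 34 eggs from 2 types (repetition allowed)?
C(34+2-1, 2-1) = C(35, 1) = 35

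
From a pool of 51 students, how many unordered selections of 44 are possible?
C(51,44) = 51!/(44!×7!) = 115775100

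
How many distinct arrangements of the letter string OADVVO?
6! / (2! × 1! × 1! × 2!) = 180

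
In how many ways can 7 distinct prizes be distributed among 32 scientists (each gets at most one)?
P(32,7) = 32!/(32-7)! = 16963914240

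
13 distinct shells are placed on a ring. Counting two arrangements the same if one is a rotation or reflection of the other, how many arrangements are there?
(13-1)!/2 = 479001600/2 = 239500800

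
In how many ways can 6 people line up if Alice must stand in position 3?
Fix one position: (6-1)! = 120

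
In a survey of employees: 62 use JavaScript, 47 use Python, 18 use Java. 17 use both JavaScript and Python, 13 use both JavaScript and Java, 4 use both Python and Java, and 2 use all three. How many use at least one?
|A∪B∪C| = 62+47+18-17-13-4+2 = 95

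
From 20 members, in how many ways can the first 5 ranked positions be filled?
P(20,5) = 20!/(20-5)! = 1860480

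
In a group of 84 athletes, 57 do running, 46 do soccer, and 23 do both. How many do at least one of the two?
|A∪B| = |A| + |B| - |A∩B| = 57 + 46 - 23 = 80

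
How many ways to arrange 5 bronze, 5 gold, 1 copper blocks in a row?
11! / (5! × 5! × 1!) = 2772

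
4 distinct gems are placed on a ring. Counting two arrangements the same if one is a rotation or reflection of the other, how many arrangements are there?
(4-1)!/2 = 6/2 = 3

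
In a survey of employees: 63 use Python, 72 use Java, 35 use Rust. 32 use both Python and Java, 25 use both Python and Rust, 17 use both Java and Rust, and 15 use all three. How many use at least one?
|A∪B∪C| = 63+72+35-32-25-17+15 = 111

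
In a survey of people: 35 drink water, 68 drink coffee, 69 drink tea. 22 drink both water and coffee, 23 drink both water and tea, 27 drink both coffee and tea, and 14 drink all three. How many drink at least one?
|A∪B∪C| = 35+68+69-22-23-27+14 = 114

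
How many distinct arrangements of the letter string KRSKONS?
7! / (1! × 2! × 2! × 1! × 1!) = 1260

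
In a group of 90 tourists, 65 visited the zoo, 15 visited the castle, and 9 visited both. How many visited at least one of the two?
|A∪B| = |A| + |B| - |A∩B| = 65 + 15 - 9 = 71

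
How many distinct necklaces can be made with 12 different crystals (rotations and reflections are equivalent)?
(12-1)!/2 = 39916800/2 = 19958400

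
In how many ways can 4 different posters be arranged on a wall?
4! = 24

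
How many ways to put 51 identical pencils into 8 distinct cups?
C(51+8-1, 8-1) = C(58, 7) = 300674088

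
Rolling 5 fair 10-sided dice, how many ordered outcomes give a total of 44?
Coefficient of x^44 in (x + x² + ... + x^10)^5. By inclusion-exclusion on dice exceeding 10: Σ_j (-1)^j C(5,j)·C(44-1-10j, 4) = C(5,0)·C(43,4) - C(5,1)·C(33,4) + C(5,2)·C(23,4) - C(5,3)·C(13,4) = 1·123410 - 5·40920 + 10·8855 - 10·715 = 210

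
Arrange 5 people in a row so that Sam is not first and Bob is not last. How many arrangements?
By inclusion-exclusion: 5! - 2×(5-1)! + (5-2)! = 120 - 48 + 6 = 78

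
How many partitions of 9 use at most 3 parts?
By conjugation, equals partitions of 9 into parts ≤ 3. Let r_j(i) = number of partitions of i into parts ≤ j, for i = 0..9. r_1(i) = 1 for all i; r_j(i) = r_{j-1}(i) + r_j(i-j). Rows j = 2..3: ≤2: 1 1 2 2 3 3 4 4 5 5; ≤3: 1 1 2 3 4 5 7 8 10 12. r_3(9) = 12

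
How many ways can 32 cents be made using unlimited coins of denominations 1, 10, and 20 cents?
Coefficient of x^32 in 1/(1-x^1) · 1/(1-x^10) · 1/(1-x^20). Case on j = number of 20-cent coins (j = 0..1); remainder r = 32 - 20j is made from {1,10} in ⌊r/10⌋+1 ways. r = 32, 12 → 4 + 2 = 6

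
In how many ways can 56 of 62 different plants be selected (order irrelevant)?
C(62,56) = 62!/(56!×6!) = 61474519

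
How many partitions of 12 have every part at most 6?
Let r_j(i) = number of partitions of i into parts ≤ j, for i = 0..12. r_1(i) = 1 for all i; r_j(i) = r_{j-1}(i) + r_j(i-j). Rows j = 2..6: ≤2: 1 1 2 2 3 3 4 4 5 5 6 6 7; ≤3: 1 1 2 3 4 5 7 8 10 12 14 16 19; ≤4: 1 1 2 3 5 6 9 11 15 18 23 27 34; ≤5: 1 1 2 3 5 7 10 13 18 23 30 37 47; ≤6: 1 1 2 3 5 7 11 14 20 26 35 44 58. r_6(12) = 58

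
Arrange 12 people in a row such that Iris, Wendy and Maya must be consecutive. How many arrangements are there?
Treat the 3 as one block: (12-3+1)! × 3! = 3628800 × 6 = 21772800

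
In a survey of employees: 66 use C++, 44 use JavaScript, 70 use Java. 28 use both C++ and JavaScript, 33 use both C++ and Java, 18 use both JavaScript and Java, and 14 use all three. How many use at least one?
|A∪B∪C| = 66+44+70-28-33-18+14 = 115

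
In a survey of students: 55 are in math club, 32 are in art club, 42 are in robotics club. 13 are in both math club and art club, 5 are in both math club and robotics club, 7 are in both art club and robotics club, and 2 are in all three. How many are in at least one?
|A∪B∪C| = 55+32+42-13-5-7+2 = 106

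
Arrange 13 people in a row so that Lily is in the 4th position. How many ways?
Fix one position: (13-1)! = 479001600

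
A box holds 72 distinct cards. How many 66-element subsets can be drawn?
C(72,66) = 72!/(66!×6!) = 156238908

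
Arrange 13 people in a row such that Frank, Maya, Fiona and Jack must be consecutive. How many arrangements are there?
Treat the 4 as one block: (13-4+1)! × 4! = 3628800 × 24 = 87091200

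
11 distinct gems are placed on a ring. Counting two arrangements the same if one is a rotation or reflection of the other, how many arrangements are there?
(11-1)!/2 = 3628800/2 = 1814400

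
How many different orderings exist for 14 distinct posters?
14! = 87178291200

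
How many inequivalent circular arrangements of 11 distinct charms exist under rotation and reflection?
(11-1)!/2 = 3628800/2 = 1814400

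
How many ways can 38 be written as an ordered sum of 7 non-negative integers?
C(38+7-1, 7-1) = C(44, 6) = 7059052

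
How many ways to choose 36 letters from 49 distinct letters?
C(49,36) = 49!/(36!×13!) = 262596783764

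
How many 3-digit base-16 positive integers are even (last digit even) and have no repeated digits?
Last∈{0,2,4,6,8,10,12,14}. Last=0: 210. Last nonzero: 7×14×P(14,1) = 1372. Total = 1582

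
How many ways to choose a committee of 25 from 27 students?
C(27,25) = 27!/(25!×2!) = 351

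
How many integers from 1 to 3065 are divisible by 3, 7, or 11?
⌊3065/3⌋+⌊3065/7⌋+⌊3065/11⌋ - ⌊3065/21⌋-⌊3065/33⌋-⌊3065/77⌋ + ⌊3065/231⌋ = 1021+437+278 - 145-92-39 + 13 = 1473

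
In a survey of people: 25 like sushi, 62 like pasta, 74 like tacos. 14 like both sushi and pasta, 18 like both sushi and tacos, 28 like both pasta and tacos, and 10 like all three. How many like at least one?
|A∪B∪C| = 25+62+74-14-18-28+10 = 111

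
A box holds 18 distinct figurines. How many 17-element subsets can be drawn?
C(18,17) = 18!/(17!×1!) = 18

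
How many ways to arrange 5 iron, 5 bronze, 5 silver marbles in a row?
15! / (5! × 5! × 5!) = 756756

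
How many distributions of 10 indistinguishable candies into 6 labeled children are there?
C(10+6-1, 6-1) = C(15, 5) = 3003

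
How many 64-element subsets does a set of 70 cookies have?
C(70,64) = 70!/(64!×6!) = 131115985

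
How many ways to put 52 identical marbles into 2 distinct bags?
C(52+2-1, 2-1) = C(53, 1) = 53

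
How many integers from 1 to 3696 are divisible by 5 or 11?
⌊3696/5⌋ + ⌊3696/11⌋ - ⌊3696/55⌋ = 739 + 336 - 67 = 1008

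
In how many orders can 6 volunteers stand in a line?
6! = 720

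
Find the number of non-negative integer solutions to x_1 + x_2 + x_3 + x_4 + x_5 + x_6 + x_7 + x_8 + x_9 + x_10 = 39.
C(39+10-1, 10-1) = C(48, 9) = 1677106640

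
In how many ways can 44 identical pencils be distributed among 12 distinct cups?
C(44+12-1, 12-1) = C(55, 11) = 119653565850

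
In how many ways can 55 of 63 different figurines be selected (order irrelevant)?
C(63,55) = 63!/(55!×8!) = 3872894697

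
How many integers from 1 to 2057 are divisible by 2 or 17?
⌊2057/2⌋ + ⌊2057/17⌋ - ⌊2057/34⌋ = 1028 + 121 - 60 = 1089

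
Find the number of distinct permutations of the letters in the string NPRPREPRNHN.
11! / (3! × 3! × 1! × 3! × 1!) = 184800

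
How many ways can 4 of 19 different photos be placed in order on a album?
P(19,4) = 19!/(19-4)! = 93024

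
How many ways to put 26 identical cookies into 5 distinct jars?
C(26+5-1, 5-1) = C(30, 4) = 27405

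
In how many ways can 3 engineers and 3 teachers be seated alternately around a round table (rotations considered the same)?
Fix one of the engineers: (3-1)! ways for the remaining engineers, × 3! ways for the teachers = 2 × 6 = 12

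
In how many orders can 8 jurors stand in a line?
8! = 40320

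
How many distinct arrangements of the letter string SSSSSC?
6! / (1! × 5!) = 6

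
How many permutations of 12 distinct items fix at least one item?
Complement of the derangements. !12 = Σ_{j=0}^{12} (-1)^j·12!/j! = 479001600 - 479001600 + 239500800 - 79833600 + 19958400 - 3991680 + 665280 - 95040 + 11880 - 1320 + 132 - 12 + 1 = 176214841. 12! - !12 = 479001600 - 176214841 = 302786759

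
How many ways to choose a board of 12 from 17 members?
C(17,12) = 17!/(12!×5!) = 6188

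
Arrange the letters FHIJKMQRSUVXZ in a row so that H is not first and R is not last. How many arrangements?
By inclusion-exclusion: 13! - 2×(13-1)! + (13-2)! = 6227020800 - 958003200 + 39916800 = 5308934400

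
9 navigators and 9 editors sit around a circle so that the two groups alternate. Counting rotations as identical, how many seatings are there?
Fix one of the navigators: (9-1)! ways for the remaining navigators, × 9! ways for the editors = 40320 × 362880 = 14631321600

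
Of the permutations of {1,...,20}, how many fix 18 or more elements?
Exactly j fixed points: C(20,j)·!(20-j); sum over j ≥ 18 (derangement numbers via !m = (m-1)·(!(m-1) + !(m-2)): !0..!2 = 1, 0, 1). Σ_{j=18}^{20} C(20,j)·!(20-j) = C(20,18)·!2 + C(20,19)·!1 + C(20,20)·!0 = 190·1 + 20·0 + 1·1 = 191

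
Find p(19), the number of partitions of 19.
Pentagonal recurrence p(n) = p(n-1) + p(n-2) - p(n-5) - p(n-7) + p(n-12) + p(n-15) - ... gives p(0..18) = 1, 1, 2, 3, 5, 7, 11, 15, 22, 30, 42, 56, 77, 101, 135, 176, 231, 297, 385. p(19) = p(18) + p(17) - p(14) - p(12) + p(7) + p(4) = 385 + 297 - 135 - 77 + 15 + 5 = 490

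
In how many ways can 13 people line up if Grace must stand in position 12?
Fix one position: (13-1)! = 479001600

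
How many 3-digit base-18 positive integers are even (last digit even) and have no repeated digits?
Last∈{0,2,4,6,8,10,12,14,16}. Last=0: 272. Last nonzero: 8×16×P(16,1) = 2048. Total = 2320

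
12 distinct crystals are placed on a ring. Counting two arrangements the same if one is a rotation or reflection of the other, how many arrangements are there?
(12-1)!/2 = 39916800/2 = 19958400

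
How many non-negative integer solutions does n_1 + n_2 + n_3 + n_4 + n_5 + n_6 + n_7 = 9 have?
C(9+7-1, 7-1) = C(15, 6) = 5005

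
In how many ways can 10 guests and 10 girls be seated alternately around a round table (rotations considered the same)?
Fix one of the guests: (10-1)! ways for the remaining guests, × 10! ways for the girls = 362880 × 3628800 = 1316818944000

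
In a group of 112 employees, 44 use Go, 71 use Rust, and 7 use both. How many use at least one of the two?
|A∪B| = |A| + |B| - |A∩B| = 44 + 71 - 7 = 108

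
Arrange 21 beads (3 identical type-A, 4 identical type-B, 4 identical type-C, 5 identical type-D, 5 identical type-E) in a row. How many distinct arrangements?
21! / (3! × 4! × 4! × 5! × 5!) = 1026615189600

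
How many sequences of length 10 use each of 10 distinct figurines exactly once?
10! = 3628800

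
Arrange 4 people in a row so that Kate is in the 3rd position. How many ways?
Fix one position: (4-1)! = 6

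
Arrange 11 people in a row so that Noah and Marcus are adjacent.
Treat as block: (11-1)! × 2! = 3628800 × 2 = 7257600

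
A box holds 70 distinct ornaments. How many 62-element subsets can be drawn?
C(70,62) = 70!/(62!×8!) = 9440350920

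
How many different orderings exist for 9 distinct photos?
9! = 362880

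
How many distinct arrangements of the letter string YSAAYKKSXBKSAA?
14! / (1! × 1! × 3! × 2! × 4! × 3!) = 50450400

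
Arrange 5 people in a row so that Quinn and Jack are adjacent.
Treat as block: (5-1)! × 2! = 24 × 2 = 48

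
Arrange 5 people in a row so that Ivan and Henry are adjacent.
Treat as block: (5-1)! × 2! = 24 × 2 = 48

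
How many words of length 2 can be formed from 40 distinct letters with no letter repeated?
P(40,2) = 40!/(40-2)! = 1560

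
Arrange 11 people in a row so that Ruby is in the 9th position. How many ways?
Fix one position: (11-1)! = 3628800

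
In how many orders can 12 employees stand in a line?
12! = 479001600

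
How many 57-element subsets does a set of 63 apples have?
C(63,57) = 63!/(57!×6!) = 67945521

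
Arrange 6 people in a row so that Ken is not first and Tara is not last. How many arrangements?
By inclusion-exclusion: 6! - 2×(6-1)! + (6-2)! = 720 - 240 + 24 = 504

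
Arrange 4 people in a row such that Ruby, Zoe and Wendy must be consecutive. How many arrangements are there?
Treat the 3 as one block: (4-3+1)! × 3! = 2 × 6 = 12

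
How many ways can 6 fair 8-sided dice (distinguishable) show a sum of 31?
Coefficient of x^31 in (x + x² + ... + x^8)^6. By inclusion-exclusion on dice exceeding 8: Σ_j (-1)^j C(6,j)·C(31-1-8j, 5) = C(6,0)·C(30,5) - C(6,1)·C(22,5) + C(6,2)·C(14,5) - C(6,3)·C(6,5) = 1·142506 - 6·26334 + 15·2002 - 20·6 = 14412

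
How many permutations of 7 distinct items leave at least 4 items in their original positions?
Exactly j fixed points: C(7,j)·!(7-j); sum over j ≥ 4 (derangement numbers via !m = (m-1)·(!(m-1) + !(m-2)): !0..!3 = 1, 0, 1, 2). Σ_{j=4}^{7} C(7,j)·!(7-j) = C(7,4)·!3 + C(7,5)·!2 + C(7,6)·!1 + C(7,7)·!0 = 35·2 + 21·1 + 7·0 + 1·1 = 92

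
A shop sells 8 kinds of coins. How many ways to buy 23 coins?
C(23+8-1, 8-1) = C(30, 7) = 2035800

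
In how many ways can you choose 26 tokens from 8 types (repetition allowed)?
C(26+8-1, 8-1) = C(33, 7) = 4272048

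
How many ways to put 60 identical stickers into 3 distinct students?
C(60+3-1, 3-1) = C(62, 2) = 1891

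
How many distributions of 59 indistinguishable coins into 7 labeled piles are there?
C(59+7-1, 7-1) = C(65, 6) = 82598880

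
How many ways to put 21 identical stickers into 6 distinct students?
C(21+6-1, 6-1) = C(26, 5) = 65780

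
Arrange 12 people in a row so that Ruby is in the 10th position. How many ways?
Fix one position: (12-1)! = 39916800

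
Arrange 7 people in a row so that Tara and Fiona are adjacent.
Treat as block: (7-1)! × 2! = 720 × 2 = 1440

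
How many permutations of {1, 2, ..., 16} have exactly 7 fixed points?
Choose the 7 fixed points C(16,7) = 11440, derange the rest: !9 = Σ_{j=0}^{9} (-1)^j·9!/j! = 362880 - 362880 + 181440 - 60480 + 15120 - 3024 + 504 - 72 + 9 - 1 = 133496. Product = 11440 × 133496 = 1527194240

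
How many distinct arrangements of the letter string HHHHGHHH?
8! / (1! × 7!) = 8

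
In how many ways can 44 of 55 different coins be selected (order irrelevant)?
C(55,44) = 55!/(44!×11!) = 119653565850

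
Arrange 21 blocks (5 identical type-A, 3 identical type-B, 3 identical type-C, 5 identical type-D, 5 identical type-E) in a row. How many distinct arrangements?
21! / (5! × 3! × 3! × 5! × 5!) = 821292151680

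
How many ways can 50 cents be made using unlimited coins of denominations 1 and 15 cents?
Coefficient of x^50 in 1/(1-x^1) · 1/(1-x^15). Use j coins of 15 for j = 0..⌊50/15⌋ = 3, the rest in 1s: 3 + 1 = 4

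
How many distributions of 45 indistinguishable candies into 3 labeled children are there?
C(45+3-1, 3-1) = C(47, 2) = 1081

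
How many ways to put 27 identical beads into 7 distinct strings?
C(27+7-1, 7-1) = C(33, 6) = 1107568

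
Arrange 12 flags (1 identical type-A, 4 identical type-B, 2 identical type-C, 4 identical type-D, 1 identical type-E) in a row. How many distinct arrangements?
12! / (1! × 4! × 2! × 4! × 1!) = 415800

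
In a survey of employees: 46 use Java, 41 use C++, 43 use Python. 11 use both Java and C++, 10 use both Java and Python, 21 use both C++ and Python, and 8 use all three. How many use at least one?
|A∪B∪C| = 46+41+43-11-10-21+8 = 96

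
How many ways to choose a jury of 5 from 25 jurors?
C(25,5) = 25!/(5!×20!) = 53130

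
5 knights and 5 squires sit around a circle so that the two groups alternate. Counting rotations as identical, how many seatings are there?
Fix one of the knights: (5-1)! ways for the remaining knights, × 5! ways for the squires = 24 × 120 = 2880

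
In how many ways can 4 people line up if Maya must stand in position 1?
Fix one position: (4-1)! = 6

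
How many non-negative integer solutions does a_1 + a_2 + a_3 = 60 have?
C(60+3-1, 3-1) = C(62, 2) = 1891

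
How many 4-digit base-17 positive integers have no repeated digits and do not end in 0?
Last digit: 16 nonzero choices. First digit: 15 (nonzero, ≠last). Middle 2: P(15,2) = 210. Total = 50400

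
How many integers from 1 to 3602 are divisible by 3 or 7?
⌊3602/3⌋ + ⌊3602/7⌋ - ⌊3602/21⌋ = 1200 + 514 - 171 = 1543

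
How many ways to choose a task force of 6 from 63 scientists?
C(63,6) = 63!/(6!×57!) = 67945521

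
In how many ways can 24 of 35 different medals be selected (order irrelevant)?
C(35,24) = 35!/(24!×11!) = 417225900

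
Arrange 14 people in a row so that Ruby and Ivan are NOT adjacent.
Total - adjacent = 14! - (14-1)!×2 = 87178291200 - 12454041600 = 74724249600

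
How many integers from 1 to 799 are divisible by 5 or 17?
⌊799/5⌋ + ⌊799/17⌋ - ⌊799/85⌋ = 159 + 47 - 9 = 197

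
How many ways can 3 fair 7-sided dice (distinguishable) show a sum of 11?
Coefficient of x^11 in (x + x² + ... + x^7)^3. By inclusion-exclusion on dice exceeding 7: Σ_j (-1)^j C(3,j)·C(11-1-7j, 2) = C(3,0)·C(10,2) - C(3,1)·C(3,2) = 1·45 - 3·3 = 36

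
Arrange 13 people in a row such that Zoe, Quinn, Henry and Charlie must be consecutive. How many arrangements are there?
Treat the 4 as one block: (13-4+1)! × 4! = 3628800 × 24 = 87091200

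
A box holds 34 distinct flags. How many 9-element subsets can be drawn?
C(34,9) = 34!/(9!×25!) = 52451256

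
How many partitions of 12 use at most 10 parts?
By conjugation, equals partitions of 12 into parts ≤ 10. Let r_j(i) = number of partitions of i into parts ≤ j, for i = 0..12. r_1(i) = 1 for all i; r_j(i) = r_{j-1}(i) + r_j(i-j). Rows j = 2..10: ≤2: 1 1 2 2 3 3 4 4 5 5 6 6 7; ≤3: 1 1 2 3 4 5 7 8 10 12 14 16 19; ≤4: 1 1 2 3 5 6 9 11 15 18 23 27 34; ≤5: 1 1 2 3 5 7 10 13 18 23 30 37 47; ≤6: 1 1 2 3 5 7 11 14 20 26 35 44 58; ≤7: 1 1 2 3 5 7 11 15 21 28 38 49 65; ≤8: 1 1 2 3 5 7 11 15 22 29 40 52 70; ≤9: 1 1 2 3 5 7 11 15 22 30 41 54 73; ≤10: 1 1 2 3 5 7 11 15 22 30 42 55 75. r_10(12) = 75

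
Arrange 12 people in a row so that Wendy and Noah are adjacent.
Treat as block: (12-1)! × 2! = 39916800 × 2 = 79833600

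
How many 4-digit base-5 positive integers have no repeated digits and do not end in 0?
Last digit: 4 nonzero choices. First digit: 3 (nonzero, ≠last). Middle 2: P(3,2) = 6. Total = 72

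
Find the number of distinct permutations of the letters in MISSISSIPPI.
11! / (1! × 4! × 4! × 2!) = 34650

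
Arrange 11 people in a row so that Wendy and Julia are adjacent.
Treat as block: (11-1)! × 2! = 3628800 × 2 = 7257600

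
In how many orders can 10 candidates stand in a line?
10! = 3628800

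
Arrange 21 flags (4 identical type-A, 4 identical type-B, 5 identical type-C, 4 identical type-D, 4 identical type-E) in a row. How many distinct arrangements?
21! / (4! × 4! × 5! × 4! × 4!) = 1283268987000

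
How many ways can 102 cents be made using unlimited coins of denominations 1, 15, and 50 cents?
Coefficient of x^102 in 1/(1-x^1) · 1/(1-x^15) · 1/(1-x^50). Case on j = number of 50-cent coins (j = 0..2); remainder r = 102 - 50j is made from {1,15} in ⌊r/15⌋+1 ways. r = 102, 52, 2 → 7 + 4 + 1 = 12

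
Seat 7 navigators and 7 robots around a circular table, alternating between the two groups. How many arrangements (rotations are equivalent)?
Fix one of the navigators: (7-1)! ways for the remaining navigators, × 7! ways for the robots = 720 × 5040 = 3628800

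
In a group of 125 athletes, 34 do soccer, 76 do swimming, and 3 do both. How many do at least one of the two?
|A∪B| = |A| + |B| - |A∩B| = 34 + 76 - 3 = 107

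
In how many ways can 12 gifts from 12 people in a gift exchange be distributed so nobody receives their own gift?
!12 = Σ_{j=0}^{12} (-1)^j·12!/j! = 479001600 - 479001600 + 239500800 - 79833600 + 19958400 - 3991680 + 665280 - 95040 + 11880 - 1320 + 132 - 12 + 1 = 176214841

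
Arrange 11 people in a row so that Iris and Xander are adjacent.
Treat as block: (11-1)! × 2! = 3628800 × 2 = 7257600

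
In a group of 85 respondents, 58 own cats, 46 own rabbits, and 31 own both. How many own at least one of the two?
|A∪B| = |A| + |B| - |A∩B| = 58 + 46 - 31 = 73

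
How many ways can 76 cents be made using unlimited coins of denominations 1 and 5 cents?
Coefficient of x^76 in 1/(1-x^1) · 1/(1-x^5). Use j coins of 5 for j = 0..⌊76/5⌋ = 15, the rest in 1s: 15 + 1 = 16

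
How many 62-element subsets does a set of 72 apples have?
C(72,62) = 72!/(62!×10!) = 536211932256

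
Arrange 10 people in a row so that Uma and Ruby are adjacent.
Treat as block: (10-1)! × 2! = 362880 × 2 = 725760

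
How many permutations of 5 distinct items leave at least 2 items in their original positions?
Exactly j fixed points: C(5,j)·!(5-j); sum over j ≥ 2 (derangement numbers via !m = (m-1)·(!(m-1) + !(m-2)): !0..!3 = 1, 0, 1, 2). Σ_{j=2}^{5} C(5,j)·!(5-j) = C(5,2)·!3 + C(5,3)·!2 + C(5,4)·!1 + C(5,5)·!0 = 10·2 + 10·1 + 5·0 + 1·1 = 31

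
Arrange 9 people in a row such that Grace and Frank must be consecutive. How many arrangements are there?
Treat the 2 as one block: (9-2+1)! × 2! = 40320 × 2 = 80640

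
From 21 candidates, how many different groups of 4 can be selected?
C(21,4) = 21!/(4!×17!) = 5985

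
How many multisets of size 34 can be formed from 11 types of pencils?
C(34+11-1, 11-1) = C(44, 10) = 2481256778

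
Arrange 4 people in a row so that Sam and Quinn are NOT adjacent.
Total - adjacent = 4! - (4-1)!×2 = 24 - 12 = 12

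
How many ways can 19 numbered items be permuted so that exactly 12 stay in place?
Choose the 12 fixed points C(19,12) = 50388, derange the rest: !7 = Σ_{j=0}^{7} (-1)^j·7!/j! = 5040 - 5040 + 2520 - 840 + 210 - 42 + 7 - 1 = 1854. Product = 50388 × 1854 = 93419352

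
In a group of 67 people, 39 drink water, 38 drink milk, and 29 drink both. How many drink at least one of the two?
|A∪B| = |A| + |B| - |A∩B| = 39 + 38 - 29 = 48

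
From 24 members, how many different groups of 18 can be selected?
C(24,18) = 24!/(18!×6!) = 134596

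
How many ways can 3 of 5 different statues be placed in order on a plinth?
P(5,3) = 5!/(5-3)! = 60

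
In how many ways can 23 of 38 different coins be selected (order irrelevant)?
C(38,23) = 38!/(23!×15!) = 15471286560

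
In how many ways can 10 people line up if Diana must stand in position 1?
Fix one position: (10-1)! = 362880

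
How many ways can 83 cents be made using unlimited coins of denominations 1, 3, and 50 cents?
Coefficient of x^83 in 1/(1-x^1) · 1/(1-x^3) · 1/(1-x^50). Case on j = number of 50-cent coins (j = 0..1); remainder r = 83 - 50j is made from {1,3} in ⌊r/3⌋+1 ways. r = 83, 33 → 28 + 12 = 40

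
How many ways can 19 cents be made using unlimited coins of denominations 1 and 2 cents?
Coefficient of x^19 in 1/(1-x^1) · 1/(1-x^2). Use j coins of 2 for j = 0..⌊19/2⌋ = 9, the rest in 1s: 9 + 1 = 10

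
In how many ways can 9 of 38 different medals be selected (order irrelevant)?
C(38,9) = 38!/(9!×29!) = 163011640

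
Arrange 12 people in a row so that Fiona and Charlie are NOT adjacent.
Total - adjacent = 12! - (12-1)!×2 = 479001600 - 79833600 = 399168000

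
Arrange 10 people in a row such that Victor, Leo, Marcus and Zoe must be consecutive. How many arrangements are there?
Treat the 4 as one block: (10-4+1)! × 4! = 5040 × 24 = 120960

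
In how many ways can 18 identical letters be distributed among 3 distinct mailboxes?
C(18+3-1, 3-1) = C(20, 2) = 190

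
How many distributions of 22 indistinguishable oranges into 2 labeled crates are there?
C(22+2-1, 2-1) = C(23, 1) = 23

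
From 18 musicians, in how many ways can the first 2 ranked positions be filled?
P(18,2) = 18!/(18-2)! = 306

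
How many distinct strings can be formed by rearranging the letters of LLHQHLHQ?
8! / (3! × 2! × 3!) = 560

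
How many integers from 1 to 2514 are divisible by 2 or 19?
⌊2514/2⌋ + ⌊2514/19⌋ - ⌊2514/38⌋ = 1257 + 132 - 66 = 1323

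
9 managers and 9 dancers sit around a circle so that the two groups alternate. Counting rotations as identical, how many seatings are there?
Fix one of the managers: (9-1)! ways for the remaining managers, × 9! ways for the dancers = 40320 × 362880 = 14631321600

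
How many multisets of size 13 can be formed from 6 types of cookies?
C(13+6-1, 6-1) = C(18, 5) = 8568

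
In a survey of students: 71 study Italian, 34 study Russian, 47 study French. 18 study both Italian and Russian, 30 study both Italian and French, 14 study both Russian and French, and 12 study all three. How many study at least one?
|A∪B∪C| = 71+34+47-18-30-14+12 = 102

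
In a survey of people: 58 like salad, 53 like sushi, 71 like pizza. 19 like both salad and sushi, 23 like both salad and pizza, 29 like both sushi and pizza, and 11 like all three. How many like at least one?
|A∪B∪C| = 58+53+71-19-23-29+11 = 122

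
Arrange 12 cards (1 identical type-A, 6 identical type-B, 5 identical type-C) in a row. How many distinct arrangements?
12! / (1! × 6! × 5!) = 5544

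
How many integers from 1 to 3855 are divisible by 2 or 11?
⌊3855/2⌋ + ⌊3855/11⌋ - ⌊3855/22⌋ = 1927 + 350 - 175 = 2102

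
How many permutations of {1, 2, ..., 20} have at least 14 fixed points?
Exactly j fixed points: C(20,j)·!(20-j); sum over j ≥ 14 (derangement numbers via !m = (m-1)·(!(m-1) + !(m-2)): !0..!6 = 1, 0, 1, 2, 9, 44, 265). Σ_{j=14}^{20} C(20,j)·!(20-j) = C(20,14)·!6 + C(20,15)·!5 + C(20,16)·!4 + C(20,17)·!3 + C(20,18)·!2 + C(20,19)·!1 + C(20,20)·!0 = 38760·265 + 15504·44 + 4845·9 + 1140·2 + 190·1 + 20·0 + 1·1 = 10999652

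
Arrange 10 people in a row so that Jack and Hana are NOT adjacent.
Total - adjacent = 10! - (10-1)!×2 = 3628800 - 725760 = 2903040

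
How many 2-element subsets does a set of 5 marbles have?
C(5,2) = 5!/(2!×3!) = 10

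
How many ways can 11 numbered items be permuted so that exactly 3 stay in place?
Choose the 3 fixed points C(11,3) = 165, derange the rest: !8 = Σ_{j=0}^{8} (-1)^j·8!/j! = 40320 - 40320 + 20160 - 6720 + 1680 - 336 + 56 - 8 + 1 = 14833. Product = 165 × 14833 = 2447445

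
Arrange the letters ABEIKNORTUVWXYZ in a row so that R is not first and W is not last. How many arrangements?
By inclusion-exclusion: 15! - 2×(15-1)! + (15-2)! = 1307674368000 - 174356582400 + 6227020800 = 1139544806400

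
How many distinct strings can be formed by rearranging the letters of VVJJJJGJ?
8! / (5! × 1! × 2!) = 168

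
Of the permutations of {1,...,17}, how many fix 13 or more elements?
Exactly j fixed points: C(17,j)·!(17-j); sum over j ≥ 13 (derangement numbers via !m = (m-1)·(!(m-1) + !(m-2)): !0..!4 = 1, 0, 1, 2, 9). Σ_{j=13}^{17} C(17,j)·!(17-j) = C(17,13)·!4 + C(17,14)·!3 + C(17,15)·!2 + C(17,16)·!1 + C(17,17)·!0 = 2380·9 + 680·2 + 136·1 + 17·0 + 1·1 = 22917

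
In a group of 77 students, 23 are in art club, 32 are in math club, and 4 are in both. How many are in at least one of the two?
|A∪B| = |A| + |B| - |A∩B| = 23 + 32 - 4 = 51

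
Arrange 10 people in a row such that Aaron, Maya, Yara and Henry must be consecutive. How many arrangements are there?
Treat the 4 as one block: (10-4+1)! × 4! = 5040 × 24 = 120960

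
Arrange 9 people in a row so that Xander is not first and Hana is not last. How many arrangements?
By inclusion-exclusion: 9! - 2×(9-1)! + (9-2)! = 362880 - 80640 + 5040 = 287280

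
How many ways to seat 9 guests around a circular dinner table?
Circular: fix one position, arrange the rest. (9-1)! = 40320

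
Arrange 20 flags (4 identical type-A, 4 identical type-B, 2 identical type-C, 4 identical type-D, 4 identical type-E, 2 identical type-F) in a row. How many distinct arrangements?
20! / (4! × 4! × 2! × 4! × 4! × 2!) = 1833241410000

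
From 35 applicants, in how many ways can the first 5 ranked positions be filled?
P(35,5) = 35!/(35-5)! = 38955840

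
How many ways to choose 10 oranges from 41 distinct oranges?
C(41,10) = 41!/(10!×31!) = 1121099408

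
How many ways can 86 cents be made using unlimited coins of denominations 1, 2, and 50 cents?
Coefficient of x^86 in 1/(1-x^1) · 1/(1-x^2) · 1/(1-x^50). Case on j = number of 50-cent coins (j = 0..1); remainder r = 86 - 50j is made from {1,2} in ⌊r/2⌋+1 ways. r = 86, 36 → 44 + 19 = 63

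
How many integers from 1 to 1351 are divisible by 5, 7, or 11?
⌊1351/5⌋+⌊1351/7⌋+⌊1351/11⌋ - ⌊1351/35⌋-⌊1351/55⌋-⌊1351/77⌋ + ⌊1351/385⌋ = 270+193+122 - 38-24-17 + 3 = 509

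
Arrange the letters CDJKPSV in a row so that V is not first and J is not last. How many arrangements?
By inclusion-exclusion: 7! - 2×(7-1)! + (7-2)! = 5040 - 1440 + 120 = 3720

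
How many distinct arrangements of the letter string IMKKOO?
6! / (2! × 2! × 1! × 1!) = 180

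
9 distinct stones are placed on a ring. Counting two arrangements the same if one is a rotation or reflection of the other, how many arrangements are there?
(9-1)!/2 = 40320/2 = 20160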